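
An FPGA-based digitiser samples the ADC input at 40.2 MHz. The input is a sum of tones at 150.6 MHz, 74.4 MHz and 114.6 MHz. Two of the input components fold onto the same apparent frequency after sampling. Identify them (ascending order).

fs/2 = 20.1 MHz.
150.6 MHz mod fs = 30 MHz.
30 MHz > fs/2 = 20.1 MHz, folds to fs − 30 MHz = 10.2 MHz.
74.4 MHz mod fs = 34.2 MHz.
34.2 MHz > fs/2 = 20.1 MHz, folds to fs − 34.2 MHz = 6 MHz.
114.6 MHz mod fs = 34.2 MHz.
34.2 MHz > fs/2 = 20.1 MHz, folds to fs − 34.2 MHz = 6 MHz.
74.4 MHz and 114.6 MHz both map to 6 MHz.

74.4 MHz, 114.6 MHz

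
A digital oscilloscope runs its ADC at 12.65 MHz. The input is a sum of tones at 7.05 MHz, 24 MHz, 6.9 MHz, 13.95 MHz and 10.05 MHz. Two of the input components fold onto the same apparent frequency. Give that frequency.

1.3 MHz

fs/2 = 6.325 MHz.
7.05 MHz > fs/2 = 6.325 MHz, folds to fs − 7.05 MHz = 5.6 MHz.
24 MHz mod fs = 11.35 MHz.
11.35 MHz > fs/2 = 6.325 MHz, folds to fs − 11.35 MHz = 1.3 MHz.
6.9 MHz > fs/2 = 6.325 MHz, folds to fs − 6.9 MHz = 5.75 MHz.
13.95 MHz mod fs = 1.3 MHz.
1.3 MHz ≤ fs/2 = 6.325 MHz, appears at 1.3 MHz.
10.05 MHz > fs/2 = 6.325 MHz, folds to fs − 10.05 MHz = 2.6 MHz.
13.95 MHz and 24 MHz both map to 1.3 MHz.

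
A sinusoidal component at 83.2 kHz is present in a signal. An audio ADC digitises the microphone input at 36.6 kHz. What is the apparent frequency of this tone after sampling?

10 kHz

83.2 kHz mod fs = 10 kHz.
10 kHz ≤ fs/2 = 18.3 kHz, appears at 10 kHz.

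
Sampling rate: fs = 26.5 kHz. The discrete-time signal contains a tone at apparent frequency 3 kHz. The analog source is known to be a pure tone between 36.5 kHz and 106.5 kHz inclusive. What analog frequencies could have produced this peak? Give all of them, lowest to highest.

50 kHz, 56 kHz, 76.5 kHz, 82.5 kHz, 103 kHz

Frequencies that alias to 3 kHz are k·fs ± 3 kHz for integer k ≥ 0.
k=0: 3 kHz.
k=1: 23.5 kHz, 29.5 kHz.
k=2: 50 kHz, 56 kHz.
k=3: 76.5 kHz, 82.5 kHz.
k=4: 103 kHz, 109 kHz.
k=5: 129.5 kHz, 135.5 kHz.
Within [36.5 kHz, 106.5 kHz]: 50 kHz, 56 kHz, 76.5 kHz, 82.5 kHz, 103 kHz.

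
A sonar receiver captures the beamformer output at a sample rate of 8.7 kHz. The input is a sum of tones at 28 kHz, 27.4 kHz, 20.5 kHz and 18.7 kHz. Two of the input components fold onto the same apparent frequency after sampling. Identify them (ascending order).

fs/2 = 4.35 kHz.
28 kHz mod fs = 1.9 kHz.
1.9 kHz ≤ fs/2 = 4.35 kHz, appears at 1.9 kHz.
27.4 kHz mod fs = 1.3 kHz.
1.3 kHz ≤ fs/2 = 4.35 kHz, appears at 1.3 kHz.
20.5 kHz mod fs = 3.1 kHz.
3.1 kHz ≤ fs/2 = 4.35 kHz, appears at 3.1 kHz.
18.7 kHz mod fs = 1.3 kHz.
1.3 kHz ≤ fs/2 = 4.35 kHz, appears at 1.3 kHz.
18.7 kHz and 27.4 kHz both map to 1.3 kHz.

18.7 kHz, 27.4 kHz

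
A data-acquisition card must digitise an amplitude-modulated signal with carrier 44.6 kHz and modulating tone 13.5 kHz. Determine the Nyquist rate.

AM sidebands sit at fc ± fm = 31.1 kHz and 58.1 kHz.
Highest-frequency component: 58.1 kHz.
Nyquist rate = 2 × 58.1 kHz = 116.2 kHz.

116.2 kHz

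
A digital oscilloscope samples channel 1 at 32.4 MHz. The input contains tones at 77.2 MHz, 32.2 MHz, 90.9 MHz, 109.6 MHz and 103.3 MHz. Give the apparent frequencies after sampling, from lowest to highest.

0.2 MHz, 6.1 MHz, 6.3 MHz, 12.4 MHz

fs/2 = 16.2 MHz.
77.2 MHz mod fs = 12.4 MHz.
12.4 MHz ≤ fs/2 = 16.2 MHz, appears at 12.4 MHz.
32.2 MHz > fs/2 = 16.2 MHz, folds to fs − 32.2 MHz = 0.2 MHz.
90.9 MHz mod fs = 26.1 MHz.
26.1 MHz > fs/2 = 16.2 MHz, folds to fs − 26.1 MHz = 6.3 MHz.
109.6 MHz mod fs = 12.4 MHz.
12.4 MHz ≤ fs/2 = 16.2 MHz, appears at 12.4 MHz.
103.3 MHz mod fs = 6.1 MHz.
6.1 MHz ≤ fs/2 = 16.2 MHz, appears at 6.1 MHz.
Distinct values: {0.2 MHz, 6.1 MHz, 6.3 MHz, 12.4 MHz}.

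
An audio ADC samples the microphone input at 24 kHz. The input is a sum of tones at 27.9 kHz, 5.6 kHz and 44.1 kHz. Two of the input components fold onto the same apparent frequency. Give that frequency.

3.9 kHz

fs/2 = 12 kHz.
27.9 kHz mod fs = 3.9 kHz.
3.9 kHz ≤ fs/2 = 12 kHz, appears at 3.9 kHz.
5.6 kHz ≤ fs/2 = 12 kHz, passes unchanged.
44.1 kHz mod fs = 20.1 kHz.
20.1 kHz > fs/2 = 12 kHz, folds to fs − 20.1 kHz = 3.9 kHz.
27.9 kHz and 44.1 kHz both map to 3.9 kHz.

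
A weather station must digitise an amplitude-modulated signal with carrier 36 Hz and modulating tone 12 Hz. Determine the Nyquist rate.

96 Hz

AM sidebands sit at fc ± fm = 24 Hz and 48 Hz.
Highest-frequency component: 48 Hz.
Nyquist rate = 2 × 48 Hz = 96 Hz.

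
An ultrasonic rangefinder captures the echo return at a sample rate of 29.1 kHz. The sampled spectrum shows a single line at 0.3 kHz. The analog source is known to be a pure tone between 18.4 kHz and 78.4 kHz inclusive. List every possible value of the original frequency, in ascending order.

Frequencies that alias to 0.3 kHz are k·fs ± 0.3 kHz for integer k ≥ 0.
k=0: 0.3 kHz.
k=1: 28.8 kHz, 29.4 kHz.
k=2: 57.9 kHz, 58.5 kHz.
k=3: 87 kHz, 87.6 kHz.
Within [18.4 kHz, 78.4 kHz]: 28.8 kHz, 29.4 kHz, 57.9 kHz, 58.5 kHz.

28.8 kHz, 29.4 kHz, 57.9 kHz, 58.5 kHz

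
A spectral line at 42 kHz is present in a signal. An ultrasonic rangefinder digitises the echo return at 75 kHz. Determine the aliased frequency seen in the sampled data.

33 kHz

42 kHz > fs/2 = 37.5 kHz, folds to fs − 42 kHz = 33 kHz.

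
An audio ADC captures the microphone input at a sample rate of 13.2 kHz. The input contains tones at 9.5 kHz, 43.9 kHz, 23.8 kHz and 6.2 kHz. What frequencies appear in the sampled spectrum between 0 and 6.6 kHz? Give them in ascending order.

2.6 kHz, 3.7 kHz, 4.3 kHz, 6.2 kHz

fs/2 = 6.6 kHz.
9.5 kHz > fs/2 = 6.6 kHz, folds to fs − 9.5 kHz = 3.7 kHz.
43.9 kHz mod fs = 4.3 kHz.
4.3 kHz ≤ fs/2 = 6.6 kHz, appears at 4.3 kHz.
23.8 kHz mod fs = 10.6 kHz.
10.6 kHz > fs/2 = 6.6 kHz, folds to fs − 10.6 kHz = 2.6 kHz.
6.2 kHz ≤ fs/2 = 6.6 kHz, passes unchanged.
Distinct values: {2.6 kHz, 3.7 kHz, 4.3 kHz, 6.2 kHz}.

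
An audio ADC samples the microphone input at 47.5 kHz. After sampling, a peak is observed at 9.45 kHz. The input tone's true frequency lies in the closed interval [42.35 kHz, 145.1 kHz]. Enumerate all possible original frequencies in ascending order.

Frequencies that alias to 9.45 kHz are k·fs ± 9.45 kHz for integer k ≥ 0.
k=0: 9.45 kHz.
k=1: 38.05 kHz, 56.95 kHz.
k=2: 85.55 kHz, 104.45 kHz.
k=3: 133.05 kHz, 151.95 kHz.
k=4: 180.55 kHz, 199.45 kHz.
Within [42.35 kHz, 145.1 kHz]: 56.95 kHz, 85.55 kHz, 104.45 kHz, 133.05 kHz.

56.95 kHz, 85.55 kHz, 104.45 kHz, 133.05 kHz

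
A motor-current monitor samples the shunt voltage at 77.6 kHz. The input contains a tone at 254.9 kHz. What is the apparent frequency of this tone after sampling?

22.1 kHz

254.9 kHz mod fs = 22.1 kHz.
22.1 kHz ≤ fs/2 = 38.8 kHz, appears at 22.1 kHz.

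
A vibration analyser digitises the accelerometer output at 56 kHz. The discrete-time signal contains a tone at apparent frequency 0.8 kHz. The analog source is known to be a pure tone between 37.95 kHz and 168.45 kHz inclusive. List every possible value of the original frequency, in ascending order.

Frequencies that alias to 0.8 kHz are k·fs ± 0.8 kHz for integer k ≥ 0.
k=0: 0.8 kHz.
k=1: 55.2 kHz, 56.8 kHz.
k=2: 111.2 kHz, 112.8 kHz.
k=3: 167.2 kHz, 168.8 kHz.
k=4: 223.2 kHz, 224.8 kHz.
Within [37.95 kHz, 168.45 kHz]: 55.2 kHz, 56.8 kHz, 111.2 kHz, 112.8 kHz, 167.2 kHz.

55.2 kHz, 56.8 kHz, 111.2 kHz, 112.8 kHz, 167.2 kHz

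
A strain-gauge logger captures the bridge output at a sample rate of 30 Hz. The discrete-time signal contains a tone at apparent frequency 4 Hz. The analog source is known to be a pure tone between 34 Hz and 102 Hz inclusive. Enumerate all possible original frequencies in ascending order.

Frequencies that alias to 4 Hz are k·fs ± 4 Hz for integer k ≥ 0.
k=0: 4 Hz.
k=1: 26 Hz, 34 Hz.
k=2: 56 Hz, 64 Hz.
k=3: 86 Hz, 94 Hz.
k=4: 116 Hz, 124 Hz.
Within [34 Hz, 102 Hz]: 34 Hz, 56 Hz, 64 Hz, 86 Hz, 94 Hz.

34 Hz, 56 Hz, 64 Hz, 86 Hz, 94 Hz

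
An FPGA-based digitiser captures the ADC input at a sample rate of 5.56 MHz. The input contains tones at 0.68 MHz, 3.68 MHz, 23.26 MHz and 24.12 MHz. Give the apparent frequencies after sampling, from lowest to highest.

0.68 MHz, 1.02 MHz, 1.88 MHz

fs/2 = 2.78 MHz.
0.68 MHz ≤ fs/2 = 2.78 MHz, passes unchanged.
3.68 MHz > fs/2 = 2.78 MHz, folds to fs − 3.68 MHz = 1.88 MHz.
23.26 MHz mod fs = 1.02 MHz.
1.02 MHz ≤ fs/2 = 2.78 MHz, appears at 1.02 MHz.
24.12 MHz mod fs = 1.88 MHz.
1.88 MHz ≤ fs/2 = 2.78 MHz, appears at 1.88 MHz.
Distinct values: {0.68 MHz, 1.02 MHz, 1.88 MHz}.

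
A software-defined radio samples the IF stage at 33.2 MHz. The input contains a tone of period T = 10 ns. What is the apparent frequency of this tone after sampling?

0.4 MHz

T = 10 ns → f = 1/T = 100 MHz.
100 MHz mod fs = 0.4 MHz.
0.4 MHz ≤ fs/2 = 16.6 MHz, appears at 0.4 MHz.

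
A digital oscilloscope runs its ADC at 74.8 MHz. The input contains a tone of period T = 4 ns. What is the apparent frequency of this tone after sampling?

T = 4 ns → f = 1/T = 250 MHz.
250 MHz mod fs = 25.6 MHz.
25.6 MHz ≤ fs/2 = 37.4 MHz, appears at 25.6 MHz.

25.6 MHz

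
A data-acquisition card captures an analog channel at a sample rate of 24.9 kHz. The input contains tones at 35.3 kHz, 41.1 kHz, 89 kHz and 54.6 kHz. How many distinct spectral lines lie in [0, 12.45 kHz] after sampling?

fs/2 = 12.45 kHz.
35.3 kHz mod fs = 10.4 kHz.
10.4 kHz ≤ fs/2 = 12.45 kHz, appears at 10.4 kHz.
41.1 kHz mod fs = 16.2 kHz.
16.2 kHz > fs/2 = 12.45 kHz, folds to fs − 16.2 kHz = 8.7 kHz.
89 kHz mod fs = 14.3 kHz.
14.3 kHz > fs/2 = 12.45 kHz, folds to fs − 14.3 kHz = 10.6 kHz.
54.6 kHz mod fs = 4.8 kHz.
4.8 kHz ≤ fs/2 = 12.45 kHz, appears at 4.8 kHz.
Distinct values: {4.8 kHz, 8.7 kHz, 10.4 kHz, 10.6 kHz} → 4.

4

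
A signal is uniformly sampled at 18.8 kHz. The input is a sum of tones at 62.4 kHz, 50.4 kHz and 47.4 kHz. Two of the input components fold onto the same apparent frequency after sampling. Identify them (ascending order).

50.4 kHz, 62.4 kHz

fs/2 = 9.4 kHz.
62.4 kHz mod fs = 6 kHz.
6 kHz ≤ fs/2 = 9.4 kHz, appears at 6 kHz.
50.4 kHz mod fs = 12.8 kHz.
12.8 kHz > fs/2 = 9.4 kHz, folds to fs − 12.8 kHz = 6 kHz.
47.4 kHz mod fs = 9.8 kHz.
9.8 kHz > fs/2 = 9.4 kHz, folds to fs − 9.8 kHz = 9 kHz.
50.4 kHz and 62.4 kHz both map to 6 kHz.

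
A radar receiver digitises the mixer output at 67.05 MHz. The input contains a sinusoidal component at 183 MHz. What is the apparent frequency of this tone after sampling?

18.15 MHz

183 MHz mod fs = 48.9 MHz.
48.9 MHz > fs/2 = 33.525 MHz, folds to fs − 48.9 MHz = 18.15 MHz.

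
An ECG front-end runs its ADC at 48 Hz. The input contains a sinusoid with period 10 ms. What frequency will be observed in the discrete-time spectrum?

T = 10 ms → f = 1/T = 100 Hz.
100 Hz mod fs = 4 Hz.
4 Hz ≤ fs/2 = 24 Hz, appears at 4 Hz.

4 Hz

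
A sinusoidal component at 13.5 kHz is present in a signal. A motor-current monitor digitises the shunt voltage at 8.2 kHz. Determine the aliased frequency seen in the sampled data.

2.9 kHz

13.5 kHz mod fs = 5.3 kHz.
5.3 kHz > fs/2 = 4.1 kHz, folds to fs − 5.3 kHz = 2.9 kHz.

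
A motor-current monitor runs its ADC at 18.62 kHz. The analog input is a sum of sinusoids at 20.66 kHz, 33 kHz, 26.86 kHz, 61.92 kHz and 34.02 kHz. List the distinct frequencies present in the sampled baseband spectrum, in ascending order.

fs/2 = 9.31 kHz.
20.66 kHz mod fs = 2.04 kHz.
2.04 kHz ≤ fs/2 = 9.31 kHz, appears at 2.04 kHz.
33 kHz mod fs = 14.38 kHz.
14.38 kHz > fs/2 = 9.31 kHz, folds to fs − 14.38 kHz = 4.24 kHz.
26.86 kHz mod fs = 8.24 kHz.
8.24 kHz ≤ fs/2 = 9.31 kHz, appears at 8.24 kHz.
61.92 kHz mod fs = 6.06 kHz.
6.06 kHz ≤ fs/2 = 9.31 kHz, appears at 6.06 kHz.
34.02 kHz mod fs = 15.4 kHz.
15.4 kHz > fs/2 = 9.31 kHz, folds to fs − 15.4 kHz = 3.22 kHz.
Distinct values: {2.04 kHz, 3.22 kHz, 4.24 kHz, 6.06 kHz, 8.24 kHz}.

2.04 kHz, 3.22 kHz, 4.24 kHz, 6.06 kHz, 8.24 kHz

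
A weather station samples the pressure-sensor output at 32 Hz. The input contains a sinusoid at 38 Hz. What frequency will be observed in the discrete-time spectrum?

6 Hz

38 Hz mod fs = 6 Hz.
6 Hz ≤ fs/2 = 16 Hz, appears at 6 Hz.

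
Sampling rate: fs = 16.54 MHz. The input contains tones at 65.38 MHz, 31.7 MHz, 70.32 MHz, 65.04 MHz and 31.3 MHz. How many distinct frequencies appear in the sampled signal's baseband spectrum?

5

fs/2 = 8.27 MHz.
65.38 MHz mod fs = 15.76 MHz.
15.76 MHz > fs/2 = 8.27 MHz, folds to fs − 15.76 MHz = 0.78 MHz.
31.7 MHz mod fs = 15.16 MHz.
15.16 MHz > fs/2 = 8.27 MHz, folds to fs − 15.16 MHz = 1.38 MHz.
70.32 MHz mod fs = 4.16 MHz.
4.16 MHz ≤ fs/2 = 8.27 MHz, appears at 4.16 MHz.
65.04 MHz mod fs = 15.42 MHz.
15.42 MHz > fs/2 = 8.27 MHz, folds to fs − 15.42 MHz = 1.12 MHz.
31.3 MHz mod fs = 14.76 MHz.
14.76 MHz > fs/2 = 8.27 MHz, folds to fs − 14.76 MHz = 1.78 MHz.
Distinct values: {0.78 MHz, 1.12 MHz, 1.38 MHz, 1.78 MHz, 4.16 MHz} → 5.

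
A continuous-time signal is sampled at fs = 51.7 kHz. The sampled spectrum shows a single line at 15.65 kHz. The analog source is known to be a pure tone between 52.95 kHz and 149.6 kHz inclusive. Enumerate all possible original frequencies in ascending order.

67.35 kHz, 87.75 kHz, 119.05 kHz, 139.45 kHz

Frequencies that alias to 15.65 kHz are k·fs ± 15.65 kHz for integer k ≥ 0.
k=0: 15.65 kHz.
k=1: 36.05 kHz, 67.35 kHz.
k=2: 87.75 kHz, 119.05 kHz.
k=3: 139.45 kHz, 170.75 kHz.
k=4: 191.15 kHz, 222.45 kHz.
Within [52.95 kHz, 149.6 kHz]: 67.35 kHz, 87.75 kHz, 119.05 kHz, 139.45 kHz.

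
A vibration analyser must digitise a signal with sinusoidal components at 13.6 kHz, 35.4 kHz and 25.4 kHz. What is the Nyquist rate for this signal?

Highest-frequency component: 35.4 kHz.
Nyquist rate = 2 × 35.4 kHz = 70.8 kHz.

70.8 kHz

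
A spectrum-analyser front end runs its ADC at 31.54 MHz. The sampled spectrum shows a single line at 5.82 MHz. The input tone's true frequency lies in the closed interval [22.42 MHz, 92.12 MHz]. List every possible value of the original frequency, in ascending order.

25.72 MHz, 37.36 MHz, 57.26 MHz, 68.9 MHz, 88.8 MHz

Frequencies that alias to 5.82 MHz are k·fs ± 5.82 MHz for integer k ≥ 0.
k=0: 5.82 MHz.
k=1: 25.72 MHz, 37.36 MHz.
k=2: 57.26 MHz, 68.9 MHz.
k=3: 88.8 MHz, 100.44 MHz.
k=4: 120.34 MHz, 131.98 MHz.
Within [22.42 MHz, 92.12 MHz]: 25.72 MHz, 37.36 MHz, 57.26 MHz, 68.9 MHz, 88.8 MHz.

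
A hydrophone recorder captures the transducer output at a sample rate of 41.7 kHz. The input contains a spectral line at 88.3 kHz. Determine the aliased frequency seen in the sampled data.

4.9 kHz

88.3 kHz mod fs = 4.9 kHz.
4.9 kHz ≤ fs/2 = 20.85 kHz, appears at 4.9 kHz.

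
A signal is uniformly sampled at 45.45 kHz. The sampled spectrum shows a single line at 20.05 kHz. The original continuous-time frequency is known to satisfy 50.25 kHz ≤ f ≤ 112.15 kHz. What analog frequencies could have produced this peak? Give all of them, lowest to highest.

65.5 kHz, 70.85 kHz, 110.95 kHz

Frequencies that alias to 20.05 kHz are k·fs ± 20.05 kHz for integer k ≥ 0.
k=0: 20.05 kHz.
k=1: 25.4 kHz, 65.5 kHz.
k=2: 70.85 kHz, 110.95 kHz.
k=3: 116.3 kHz, 156.4 kHz.
Within [50.25 kHz, 112.15 kHz]: 65.5 kHz, 70.85 kHz, 110.95 kHz.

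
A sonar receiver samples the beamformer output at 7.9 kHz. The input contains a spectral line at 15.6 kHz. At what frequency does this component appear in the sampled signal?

15.6 kHz mod fs = 7.7 kHz.
7.7 kHz > fs/2 = 3.95 kHz, folds to fs − 7.7 kHz = 0.2 kHz.

0.2 kHz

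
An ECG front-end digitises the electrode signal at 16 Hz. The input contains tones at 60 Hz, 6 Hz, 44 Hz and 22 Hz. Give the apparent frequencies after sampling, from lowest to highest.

fs/2 = 8 Hz.
60 Hz mod fs = 12 Hz.
12 Hz > fs/2 = 8 Hz, folds to fs − 12 Hz = 4 Hz.
6 Hz ≤ fs/2 = 8 Hz, passes unchanged.
44 Hz mod fs = 12 Hz.
12 Hz > fs/2 = 8 Hz, folds to fs − 12 Hz = 4 Hz.
22 Hz mod fs = 6 Hz.
6 Hz ≤ fs/2 = 8 Hz, appears at 6 Hz.
Distinct values: {4 Hz, 6 Hz}.

4 Hz, 6 Hz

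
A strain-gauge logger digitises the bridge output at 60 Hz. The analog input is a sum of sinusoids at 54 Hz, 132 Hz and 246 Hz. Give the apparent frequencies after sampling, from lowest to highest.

fs/2 = 30 Hz.
54 Hz > fs/2 = 30 Hz, folds to fs − 54 Hz = 6 Hz.
132 Hz mod fs = 12 Hz.
12 Hz ≤ fs/2 = 30 Hz, appears at 12 Hz.
246 Hz mod fs = 6 Hz.
6 Hz ≤ fs/2 = 30 Hz, appears at 6 Hz.
Distinct values: {6 Hz, 12 Hz}.

6 Hz, 12 Hz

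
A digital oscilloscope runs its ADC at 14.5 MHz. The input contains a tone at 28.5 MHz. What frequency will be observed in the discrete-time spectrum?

28.5 MHz mod fs = 14 MHz.
14 MHz > fs/2 = 7.25 MHz, folds to fs − 14 MHz = 0.5 MHz.

0.5 MHz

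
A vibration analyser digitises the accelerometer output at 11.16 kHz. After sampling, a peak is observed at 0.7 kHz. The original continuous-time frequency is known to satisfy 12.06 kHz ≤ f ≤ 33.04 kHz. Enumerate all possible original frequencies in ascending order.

Frequencies that alias to 0.7 kHz are k·fs ± 0.7 kHz for integer k ≥ 0.
k=0: 0.7 kHz.
k=1: 10.46 kHz, 11.86 kHz.
k=2: 21.62 kHz, 23.02 kHz.
k=3: 32.78 kHz, 34.18 kHz.
k=4: 43.94 kHz, 45.34 kHz.
Within [12.06 kHz, 33.04 kHz]: 21.62 kHz, 23.02 kHz, 32.78 kHz.

21.62 kHz, 23.02 kHz, 32.78 kHz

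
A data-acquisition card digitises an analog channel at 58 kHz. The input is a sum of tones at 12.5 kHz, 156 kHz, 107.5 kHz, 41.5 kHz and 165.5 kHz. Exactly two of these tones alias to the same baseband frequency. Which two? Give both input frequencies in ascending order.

107.5 kHz, 165.5 kHz

fs/2 = 29 kHz.
12.5 kHz ≤ fs/2 = 29 kHz, passes unchanged.
156 kHz mod fs = 40 kHz.
40 kHz > fs/2 = 29 kHz, folds to fs − 40 kHz = 18 kHz.
107.5 kHz mod fs = 49.5 kHz.
49.5 kHz > fs/2 = 29 kHz, folds to fs − 49.5 kHz = 8.5 kHz.
41.5 kHz > fs/2 = 29 kHz, folds to fs − 41.5 kHz = 16.5 kHz.
165.5 kHz mod fs = 49.5 kHz.
49.5 kHz > fs/2 = 29 kHz, folds to fs − 49.5 kHz = 8.5 kHz.
107.5 kHz and 165.5 kHz both map to 8.5 kHz.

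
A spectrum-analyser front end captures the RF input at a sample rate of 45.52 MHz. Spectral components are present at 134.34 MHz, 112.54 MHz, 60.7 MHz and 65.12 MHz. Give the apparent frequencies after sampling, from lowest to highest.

2.22 MHz, 15.18 MHz, 19.6 MHz, 21.5 MHz

fs/2 = 22.76 MHz.
134.34 MHz mod fs = 43.3 MHz.
43.3 MHz > fs/2 = 22.76 MHz, folds to fs − 43.3 MHz = 2.22 MHz.
112.54 MHz mod fs = 21.5 MHz.
21.5 MHz ≤ fs/2 = 22.76 MHz, appears at 21.5 MHz.
60.7 MHz mod fs = 15.18 MHz.
15.18 MHz ≤ fs/2 = 22.76 MHz, appears at 15.18 MHz.
65.12 MHz mod fs = 19.6 MHz.
19.6 MHz ≤ fs/2 = 22.76 MHz, appears at 19.6 MHz.
Distinct values: {2.22 MHz, 15.18 MHz, 19.6 MHz, 21.5 MHz}.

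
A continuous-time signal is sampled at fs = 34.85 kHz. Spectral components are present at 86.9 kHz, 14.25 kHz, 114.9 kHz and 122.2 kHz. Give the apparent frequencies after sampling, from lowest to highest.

fs/2 = 17.425 kHz.
86.9 kHz mod fs = 17.2 kHz.
17.2 kHz ≤ fs/2 = 17.425 kHz, appears at 17.2 kHz.
14.25 kHz ≤ fs/2 = 17.425 kHz, passes unchanged.
114.9 kHz mod fs = 10.35 kHz.
10.35 kHz ≤ fs/2 = 17.425 kHz, appears at 10.35 kHz.
122.2 kHz mod fs = 17.65 kHz.
17.65 kHz > fs/2 = 17.425 kHz, folds to fs − 17.65 kHz = 17.2 kHz.
Distinct values: {10.35 kHz, 14.25 kHz, 17.2 kHz}.

10.35 kHz, 14.25 kHz, 17.2 kHz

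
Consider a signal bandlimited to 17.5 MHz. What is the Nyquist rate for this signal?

Nyquist rate = 2 × 17.5 MHz = 35 MHz.

35 MHz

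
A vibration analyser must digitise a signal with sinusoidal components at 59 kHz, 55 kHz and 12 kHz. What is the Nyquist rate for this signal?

118 kHz

Highest-frequency component: 59 kHz.
Nyquist rate = 2 × 59 kHz = 118 kHz.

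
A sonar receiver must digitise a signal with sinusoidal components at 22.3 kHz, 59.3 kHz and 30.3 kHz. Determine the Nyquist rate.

118.6 kHz

Highest-frequency component: 59.3 kHz.
Nyquist rate = 2 × 59.3 kHz = 118.6 kHz.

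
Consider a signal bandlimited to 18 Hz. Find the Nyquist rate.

36 Hz

Nyquist rate = 2 × 18 Hz = 36 Hz.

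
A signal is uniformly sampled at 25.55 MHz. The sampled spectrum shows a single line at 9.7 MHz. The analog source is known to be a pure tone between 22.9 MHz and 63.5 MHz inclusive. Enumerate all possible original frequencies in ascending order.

35.25 MHz, 41.4 MHz, 60.8 MHz

Frequencies that alias to 9.7 MHz are k·fs ± 9.7 MHz for integer k ≥ 0.
k=0: 9.7 MHz.
k=1: 15.85 MHz, 35.25 MHz.
k=2: 41.4 MHz, 60.8 MHz.
k=3: 66.95 MHz, 86.35 MHz.
Within [22.9 MHz, 63.5 MHz]: 35.25 MHz, 41.4 MHz, 60.8 MHz.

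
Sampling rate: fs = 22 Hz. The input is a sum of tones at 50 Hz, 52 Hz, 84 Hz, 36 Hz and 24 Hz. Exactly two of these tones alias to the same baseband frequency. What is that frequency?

fs/2 = 11 Hz.
50 Hz mod fs = 6 Hz.
6 Hz ≤ fs/2 = 11 Hz, appears at 6 Hz.
52 Hz mod fs = 8 Hz.
8 Hz ≤ fs/2 = 11 Hz, appears at 8 Hz.
84 Hz mod fs = 18 Hz.
18 Hz > fs/2 = 11 Hz, folds to fs − 18 Hz = 4 Hz.
36 Hz mod fs = 14 Hz.
14 Hz > fs/2 = 11 Hz, folds to fs − 14 Hz = 8 Hz.
24 Hz mod fs = 2 Hz.
2 Hz ≤ fs/2 = 11 Hz, appears at 2 Hz.
36 Hz and 52 Hz both map to 8 Hz.

8 Hz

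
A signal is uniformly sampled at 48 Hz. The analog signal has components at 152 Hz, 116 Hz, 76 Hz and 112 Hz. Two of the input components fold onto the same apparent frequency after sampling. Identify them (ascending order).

76 Hz, 116 Hz

fs/2 = 24 Hz.
152 Hz mod fs = 8 Hz.
8 Hz ≤ fs/2 = 24 Hz, appears at 8 Hz.
116 Hz mod fs = 20 Hz.
20 Hz ≤ fs/2 = 24 Hz, appears at 20 Hz.
76 Hz mod fs = 28 Hz.
28 Hz > fs/2 = 24 Hz, folds to fs − 28 Hz = 20 Hz.
112 Hz mod fs = 16 Hz.
16 Hz ≤ fs/2 = 24 Hz, appears at 16 Hz.
76 Hz and 116 Hz both map to 20 Hz.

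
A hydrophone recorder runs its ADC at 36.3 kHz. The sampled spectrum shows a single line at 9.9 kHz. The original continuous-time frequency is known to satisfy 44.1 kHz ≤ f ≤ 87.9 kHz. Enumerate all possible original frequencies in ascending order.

Frequencies that alias to 9.9 kHz are k·fs ± 9.9 kHz for integer k ≥ 0.
k=0: 9.9 kHz.
k=1: 26.4 kHz, 46.2 kHz.
k=2: 62.7 kHz, 82.5 kHz.
k=3: 99 kHz, 118.8 kHz.
Within [44.1 kHz, 87.9 kHz]: 46.2 kHz, 62.7 kHz, 82.5 kHz.

46.2 kHz, 62.7 kHz, 82.5 kHz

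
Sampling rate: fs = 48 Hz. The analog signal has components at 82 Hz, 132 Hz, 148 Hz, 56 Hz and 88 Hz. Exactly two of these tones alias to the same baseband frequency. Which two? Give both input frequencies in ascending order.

fs/2 = 24 Hz.
82 Hz mod fs = 34 Hz.
34 Hz > fs/2 = 24 Hz, folds to fs − 34 Hz = 14 Hz.
132 Hz mod fs = 36 Hz.
36 Hz > fs/2 = 24 Hz, folds to fs − 36 Hz = 12 Hz.
148 Hz mod fs = 4 Hz.
4 Hz ≤ fs/2 = 24 Hz, appears at 4 Hz.
56 Hz mod fs = 8 Hz.
8 Hz ≤ fs/2 = 24 Hz, appears at 8 Hz.
88 Hz mod fs = 40 Hz.
40 Hz > fs/2 = 24 Hz, folds to fs − 40 Hz = 8 Hz.
56 Hz and 88 Hz both map to 8 Hz.

56 Hz, 88 Hz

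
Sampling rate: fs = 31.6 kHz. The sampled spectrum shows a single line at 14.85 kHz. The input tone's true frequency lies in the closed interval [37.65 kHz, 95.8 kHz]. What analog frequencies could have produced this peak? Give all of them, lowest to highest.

46.45 kHz, 48.35 kHz, 78.05 kHz, 79.95 kHz

Frequencies that alias to 14.85 kHz are k·fs ± 14.85 kHz for integer k ≥ 0.
k=0: 14.85 kHz.
k=1: 16.75 kHz, 46.45 kHz.
k=2: 48.35 kHz, 78.05 kHz.
k=3: 79.95 kHz, 109.65 kHz.
k=4: 111.55 kHz, 141.25 kHz.
Within [37.65 kHz, 95.8 kHz]: 46.45 kHz, 48.35 kHz, 78.05 kHz, 79.95 kHz.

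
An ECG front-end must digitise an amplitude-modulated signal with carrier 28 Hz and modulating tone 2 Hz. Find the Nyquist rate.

AM sidebands sit at fc ± fm = 26 Hz and 30 Hz.
Highest-frequency component: 30 Hz.
Nyquist rate = 2 × 30 Hz = 60 Hz.

60 Hz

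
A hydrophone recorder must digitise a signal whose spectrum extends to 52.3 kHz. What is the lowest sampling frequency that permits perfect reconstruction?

104.6 kHz

Nyquist rate = 2 × 52.3 kHz = 104.6 kHz.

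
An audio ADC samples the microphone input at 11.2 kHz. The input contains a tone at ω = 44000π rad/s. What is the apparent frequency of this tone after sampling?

ω = 44000π rad/s → f = ω/(2π) = 22000 Hz = 22 kHz.
22 kHz mod fs = 10.8 kHz.
10.8 kHz > fs/2 = 5.6 kHz, folds to fs − 10.8 kHz = 0.4 kHz.

0.4 kHz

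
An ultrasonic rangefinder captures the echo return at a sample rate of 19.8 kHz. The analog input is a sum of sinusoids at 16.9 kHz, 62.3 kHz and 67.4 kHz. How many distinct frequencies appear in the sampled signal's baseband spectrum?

fs/2 = 9.9 kHz.
16.9 kHz > fs/2 = 9.9 kHz, folds to fs − 16.9 kHz = 2.9 kHz.
62.3 kHz mod fs = 2.9 kHz.
2.9 kHz ≤ fs/2 = 9.9 kHz, appears at 2.9 kHz.
67.4 kHz mod fs = 8 kHz.
8 kHz ≤ fs/2 = 9.9 kHz, appears at 8 kHz.
Distinct values: {2.9 kHz, 8 kHz} → 2.

2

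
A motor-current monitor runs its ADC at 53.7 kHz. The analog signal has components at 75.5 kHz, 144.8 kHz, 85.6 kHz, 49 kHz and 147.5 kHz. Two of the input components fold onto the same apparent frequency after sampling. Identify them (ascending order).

75.5 kHz, 85.6 kHz

fs/2 = 26.85 kHz.
75.5 kHz mod fs = 21.8 kHz.
21.8 kHz ≤ fs/2 = 26.85 kHz, appears at 21.8 kHz.
144.8 kHz mod fs = 37.4 kHz.
37.4 kHz > fs/2 = 26.85 kHz, folds to fs − 37.4 kHz = 16.3 kHz.
85.6 kHz mod fs = 31.9 kHz.
31.9 kHz > fs/2 = 26.85 kHz, folds to fs − 31.9 kHz = 21.8 kHz.
49 kHz > fs/2 = 26.85 kHz, folds to fs − 49 kHz = 4.7 kHz.
147.5 kHz mod fs = 40.1 kHz.
40.1 kHz > fs/2 = 26.85 kHz, folds to fs − 40.1 kHz = 13.6 kHz.
75.5 kHz and 85.6 kHz both map to 21.8 kHz.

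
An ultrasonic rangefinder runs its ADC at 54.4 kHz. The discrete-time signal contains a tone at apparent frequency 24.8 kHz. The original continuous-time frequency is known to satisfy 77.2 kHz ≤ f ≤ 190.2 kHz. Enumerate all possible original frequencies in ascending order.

79.2 kHz, 84 kHz, 133.6 kHz, 138.4 kHz, 188 kHz

Frequencies that alias to 24.8 kHz are k·fs ± 24.8 kHz for integer k ≥ 0.
k=0: 24.8 kHz.
k=1: 29.6 kHz, 79.2 kHz.
k=2: 84 kHz, 133.6 kHz.
k=3: 138.4 kHz, 188 kHz.
k=4: 192.8 kHz, 242.4 kHz.
Within [77.2 kHz, 190.2 kHz]: 79.2 kHz, 84 kHz, 133.6 kHz, 138.4 kHz, 188 kHz.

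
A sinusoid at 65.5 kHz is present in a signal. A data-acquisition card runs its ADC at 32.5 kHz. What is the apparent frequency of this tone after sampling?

0.5 kHz

65.5 kHz mod fs = 0.5 kHz.
0.5 kHz ≤ fs/2 = 16.25 kHz, appears at 0.5 kHz.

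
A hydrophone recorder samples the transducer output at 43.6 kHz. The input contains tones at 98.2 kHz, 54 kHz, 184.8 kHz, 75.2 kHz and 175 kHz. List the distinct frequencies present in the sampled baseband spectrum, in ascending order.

fs/2 = 21.8 kHz.
98.2 kHz mod fs = 11 kHz.
11 kHz ≤ fs/2 = 21.8 kHz, appears at 11 kHz.
54 kHz mod fs = 10.4 kHz.
10.4 kHz ≤ fs/2 = 21.8 kHz, appears at 10.4 kHz.
184.8 kHz mod fs = 10.4 kHz.
10.4 kHz ≤ fs/2 = 21.8 kHz, appears at 10.4 kHz.
75.2 kHz mod fs = 31.6 kHz.
31.6 kHz > fs/2 = 21.8 kHz, folds to fs − 31.6 kHz = 12 kHz.
175 kHz mod fs = 0.6 kHz.
0.6 kHz ≤ fs/2 = 21.8 kHz, appears at 0.6 kHz.
Distinct values: {0.6 kHz, 10.4 kHz, 11 kHz, 12 kHz}.

0.6 kHz, 10.4 kHz, 11 kHz, 12 kHz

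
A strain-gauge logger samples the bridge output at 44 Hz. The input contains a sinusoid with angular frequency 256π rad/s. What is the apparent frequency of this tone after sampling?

ω = 256π rad/s → f = ω/(2π) = 128 Hz.
128 Hz mod fs = 40 Hz.
40 Hz > fs/2 = 22 Hz, folds to fs − 40 Hz = 4 Hz.

4 Hz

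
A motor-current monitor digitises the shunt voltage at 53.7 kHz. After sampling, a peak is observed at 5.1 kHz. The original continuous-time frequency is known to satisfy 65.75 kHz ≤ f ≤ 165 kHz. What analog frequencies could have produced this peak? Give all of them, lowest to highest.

102.3 kHz, 112.5 kHz, 156 kHz

Frequencies that alias to 5.1 kHz are k·fs ± 5.1 kHz for integer k ≥ 0.
k=0: 5.1 kHz.
k=1: 48.6 kHz, 58.8 kHz.
k=2: 102.3 kHz, 112.5 kHz.
k=3: 156 kHz, 166.2 kHz.
k=4: 209.7 kHz, 219.9 kHz.
Within [65.75 kHz, 165 kHz]: 102.3 kHz, 112.5 kHz, 156 kHz.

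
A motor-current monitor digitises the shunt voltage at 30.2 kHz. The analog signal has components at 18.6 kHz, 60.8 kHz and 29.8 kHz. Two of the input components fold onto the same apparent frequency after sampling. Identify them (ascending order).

29.8 kHz, 60.8 kHz

fs/2 = 15.1 kHz.
18.6 kHz > fs/2 = 15.1 kHz, folds to fs − 18.6 kHz = 11.6 kHz.
60.8 kHz mod fs = 0.4 kHz.
0.4 kHz ≤ fs/2 = 15.1 kHz, appears at 0.4 kHz.
29.8 kHz > fs/2 = 15.1 kHz, folds to fs − 29.8 kHz = 0.4 kHz.
29.8 kHz and 60.8 kHz both map to 0.4 kHz.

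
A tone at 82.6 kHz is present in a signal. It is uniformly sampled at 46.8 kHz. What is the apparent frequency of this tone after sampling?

11 kHz

82.6 kHz mod fs = 35.8 kHz.
35.8 kHz > fs/2 = 23.4 kHz, folds to fs − 35.8 kHz = 11 kHz.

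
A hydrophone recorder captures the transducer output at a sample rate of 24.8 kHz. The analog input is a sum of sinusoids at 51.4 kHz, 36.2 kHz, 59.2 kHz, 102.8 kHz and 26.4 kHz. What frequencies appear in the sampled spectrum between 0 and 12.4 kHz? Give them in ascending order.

1.6 kHz, 1.8 kHz, 3.6 kHz, 9.6 kHz, 11.4 kHz

fs/2 = 12.4 kHz.
51.4 kHz mod fs = 1.8 kHz.
1.8 kHz ≤ fs/2 = 12.4 kHz, appears at 1.8 kHz.
36.2 kHz mod fs = 11.4 kHz.
11.4 kHz ≤ fs/2 = 12.4 kHz, appears at 11.4 kHz.
59.2 kHz mod fs = 9.6 kHz.
9.6 kHz ≤ fs/2 = 12.4 kHz, appears at 9.6 kHz.
102.8 kHz mod fs = 3.6 kHz.
3.6 kHz ≤ fs/2 = 12.4 kHz, appears at 3.6 kHz.
26.4 kHz mod fs = 1.6 kHz.
1.6 kHz ≤ fs/2 = 12.4 kHz, appears at 1.6 kHz.
Distinct values: {1.6 kHz, 1.8 kHz, 3.6 kHz, 9.6 kHz, 11.4 kHz}.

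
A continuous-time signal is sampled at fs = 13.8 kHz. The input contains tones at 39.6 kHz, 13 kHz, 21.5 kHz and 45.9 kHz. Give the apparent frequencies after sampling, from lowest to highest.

fs/2 = 6.9 kHz.
39.6 kHz mod fs = 12 kHz.
12 kHz > fs/2 = 6.9 kHz, folds to fs − 12 kHz = 1.8 kHz.
13 kHz > fs/2 = 6.9 kHz, folds to fs − 13 kHz = 0.8 kHz.
21.5 kHz mod fs = 7.7 kHz.
7.7 kHz > fs/2 = 6.9 kHz, folds to fs − 7.7 kHz = 6.1 kHz.
45.9 kHz mod fs = 4.5 kHz.
4.5 kHz ≤ fs/2 = 6.9 kHz, appears at 4.5 kHz.
Distinct values: {0.8 kHz, 1.8 kHz, 4.5 kHz, 6.1 kHz}.

0.8 kHz, 1.8 kHz, 4.5 kHz, 6.1 kHz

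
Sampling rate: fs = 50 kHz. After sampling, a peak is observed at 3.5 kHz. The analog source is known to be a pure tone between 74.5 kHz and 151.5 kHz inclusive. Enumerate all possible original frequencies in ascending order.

96.5 kHz, 103.5 kHz, 146.5 kHz

Frequencies that alias to 3.5 kHz are k·fs ± 3.5 kHz for integer k ≥ 0.
k=0: 3.5 kHz.
k=1: 46.5 kHz, 53.5 kHz.
k=2: 96.5 kHz, 103.5 kHz.
k=3: 146.5 kHz, 153.5 kHz.
k=4: 196.5 kHz, 203.5 kHz.
Within [74.5 kHz, 151.5 kHz]: 96.5 kHz, 103.5 kHz, 146.5 kHz.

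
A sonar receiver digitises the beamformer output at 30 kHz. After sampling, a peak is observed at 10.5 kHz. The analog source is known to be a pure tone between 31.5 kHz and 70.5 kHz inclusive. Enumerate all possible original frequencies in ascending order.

40.5 kHz, 49.5 kHz, 70.5 kHz

Frequencies that alias to 10.5 kHz are k·fs ± 10.5 kHz for integer k ≥ 0.
k=0: 10.5 kHz.
k=1: 19.5 kHz, 40.5 kHz.
k=2: 49.5 kHz, 70.5 kHz.
k=3: 79.5 kHz, 100.5 kHz.
Within [31.5 kHz, 70.5 kHz]: 40.5 kHz, 49.5 kHz, 70.5 kHz.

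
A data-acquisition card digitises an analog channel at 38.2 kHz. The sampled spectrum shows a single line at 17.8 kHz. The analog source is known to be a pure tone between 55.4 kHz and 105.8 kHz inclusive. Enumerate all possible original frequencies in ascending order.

Frequencies that alias to 17.8 kHz are k·fs ± 17.8 kHz for integer k ≥ 0.
k=0: 17.8 kHz.
k=1: 20.4 kHz, 56 kHz.
k=2: 58.6 kHz, 94.2 kHz.
k=3: 96.8 kHz, 132.4 kHz.
k=4: 135 kHz, 170.6 kHz.
Within [55.4 kHz, 105.8 kHz]: 56 kHz, 58.6 kHz, 94.2 kHz, 96.8 kHz.

56 kHz, 58.6 kHz, 94.2 kHz, 96.8 kHz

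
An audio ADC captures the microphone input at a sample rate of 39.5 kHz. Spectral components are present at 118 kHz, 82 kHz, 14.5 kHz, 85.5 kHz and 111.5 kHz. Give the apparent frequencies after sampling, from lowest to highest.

fs/2 = 19.75 kHz.
118 kHz mod fs = 39 kHz.
39 kHz > fs/2 = 19.75 kHz, folds to fs − 39 kHz = 0.5 kHz.
82 kHz mod fs = 3 kHz.
3 kHz ≤ fs/2 = 19.75 kHz, appears at 3 kHz.
14.5 kHz ≤ fs/2 = 19.75 kHz, passes unchanged.
85.5 kHz mod fs = 6.5 kHz.
6.5 kHz ≤ fs/2 = 19.75 kHz, appears at 6.5 kHz.
111.5 kHz mod fs = 32.5 kHz.
32.5 kHz > fs/2 = 19.75 kHz, folds to fs − 32.5 kHz = 7 kHz.
Distinct values: {0.5 kHz, 3 kHz, 6.5 kHz, 7 kHz, 14.5 kHz}.

0.5 kHz, 3 kHz, 6.5 kHz, 7 kHz, 14.5 kHz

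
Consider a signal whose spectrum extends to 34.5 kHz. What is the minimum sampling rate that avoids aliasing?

Nyquist rate = 2 × 34.5 kHz = 69 kHz.

69 kHz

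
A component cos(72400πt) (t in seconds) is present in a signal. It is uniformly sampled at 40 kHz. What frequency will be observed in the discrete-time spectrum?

ω = 72400π rad/s → f = ω/(2π) = 36200 Hz = 36.2 kHz.
36.2 kHz > fs/2 = 20 kHz, folds to fs − 36.2 kHz = 3.8 kHz.

3.8 kHz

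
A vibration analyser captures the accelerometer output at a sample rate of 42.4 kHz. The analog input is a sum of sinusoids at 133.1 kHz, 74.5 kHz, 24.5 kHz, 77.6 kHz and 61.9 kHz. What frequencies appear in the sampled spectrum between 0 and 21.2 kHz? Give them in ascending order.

5.9 kHz, 7.2 kHz, 10.3 kHz, 17.9 kHz, 19.5 kHz

fs/2 = 21.2 kHz.
133.1 kHz mod fs = 5.9 kHz.
5.9 kHz ≤ fs/2 = 21.2 kHz, appears at 5.9 kHz.
74.5 kHz mod fs = 32.1 kHz.
32.1 kHz > fs/2 = 21.2 kHz, folds to fs − 32.1 kHz = 10.3 kHz.
24.5 kHz > fs/2 = 21.2 kHz, folds to fs − 24.5 kHz = 17.9 kHz.
77.6 kHz mod fs = 35.2 kHz.
35.2 kHz > fs/2 = 21.2 kHz, folds to fs − 35.2 kHz = 7.2 kHz.
61.9 kHz mod fs = 19.5 kHz.
19.5 kHz ≤ fs/2 = 21.2 kHz, appears at 19.5 kHz.
Distinct values: {5.9 kHz, 7.2 kHz, 10.3 kHz, 17.9 kHz, 19.5 kHz}.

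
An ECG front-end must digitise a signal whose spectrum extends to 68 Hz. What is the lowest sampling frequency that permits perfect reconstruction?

136 Hz

Nyquist rate = 2 × 68 Hz = 136 Hz.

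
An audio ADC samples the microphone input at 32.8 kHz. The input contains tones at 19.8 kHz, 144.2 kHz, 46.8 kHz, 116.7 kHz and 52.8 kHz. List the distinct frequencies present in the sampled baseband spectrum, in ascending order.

fs/2 = 16.4 kHz.
19.8 kHz > fs/2 = 16.4 kHz, folds to fs − 19.8 kHz = 13 kHz.
144.2 kHz mod fs = 13 kHz.
13 kHz ≤ fs/2 = 16.4 kHz, appears at 13 kHz.
46.8 kHz mod fs = 14 kHz.
14 kHz ≤ fs/2 = 16.4 kHz, appears at 14 kHz.
116.7 kHz mod fs = 18.3 kHz.
18.3 kHz > fs/2 = 16.4 kHz, folds to fs − 18.3 kHz = 14.5 kHz.
52.8 kHz mod fs = 20 kHz.
20 kHz > fs/2 = 16.4 kHz, folds to fs − 20 kHz = 12.8 kHz.
Distinct values: {12.8 kHz, 13 kHz, 14 kHz, 14.5 kHz}.

12.8 kHz, 13 kHz, 14 kHz, 14.5 kHz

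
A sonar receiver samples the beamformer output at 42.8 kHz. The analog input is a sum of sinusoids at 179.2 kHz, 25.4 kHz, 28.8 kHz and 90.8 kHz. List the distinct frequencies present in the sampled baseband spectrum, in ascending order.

fs/2 = 21.4 kHz.
179.2 kHz mod fs = 8 kHz.
8 kHz ≤ fs/2 = 21.4 kHz, appears at 8 kHz.
25.4 kHz > fs/2 = 21.4 kHz, folds to fs − 25.4 kHz = 17.4 kHz.
28.8 kHz > fs/2 = 21.4 kHz, folds to fs − 28.8 kHz = 14 kHz.
90.8 kHz mod fs = 5.2 kHz.
5.2 kHz ≤ fs/2 = 21.4 kHz, appears at 5.2 kHz.
Distinct values: {5.2 kHz, 8 kHz, 14 kHz, 17.4 kHz}.

5.2 kHz, 8 kHz, 14 kHz, 17.4 kHz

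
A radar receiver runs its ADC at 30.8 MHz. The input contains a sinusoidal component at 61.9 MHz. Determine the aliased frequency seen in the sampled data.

0.3 MHz

61.9 MHz mod fs = 0.3 MHz.
0.3 MHz ≤ fs/2 = 15.4 MHz, appears at 0.3 MHz.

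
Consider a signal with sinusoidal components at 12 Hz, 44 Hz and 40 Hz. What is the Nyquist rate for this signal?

Highest-frequency component: 44 Hz.
Nyquist rate = 2 × 44 Hz = 88 Hz.

88 Hz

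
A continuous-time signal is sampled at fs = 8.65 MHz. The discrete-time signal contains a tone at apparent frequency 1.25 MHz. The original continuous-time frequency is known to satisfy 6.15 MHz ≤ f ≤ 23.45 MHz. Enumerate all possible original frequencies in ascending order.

7.4 MHz, 9.9 MHz, 16.05 MHz, 18.55 MHz

Frequencies that alias to 1.25 MHz are k·fs ± 1.25 MHz for integer k ≥ 0.
k=0: 1.25 MHz.
k=1: 7.4 MHz, 9.9 MHz.
k=2: 16.05 MHz, 18.55 MHz.
k=3: 24.7 MHz, 27.2 MHz.
Within [6.15 MHz, 23.45 MHz]: 7.4 MHz, 9.9 MHz, 16.05 MHz, 18.55 MHz.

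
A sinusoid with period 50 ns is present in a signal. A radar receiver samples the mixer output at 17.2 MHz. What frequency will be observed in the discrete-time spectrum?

2.8 MHz

T = 50 ns → f = 1/T = 20 MHz.
20 MHz mod fs = 2.8 MHz.
2.8 MHz ≤ fs/2 = 8.6 MHz, appears at 2.8 MHz.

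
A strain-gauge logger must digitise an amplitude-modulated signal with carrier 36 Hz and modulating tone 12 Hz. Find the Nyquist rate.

96 Hz

AM sidebands sit at fc ± fm = 24 Hz and 48 Hz.
Highest-frequency component: 48 Hz.
Nyquist rate = 2 × 48 Hz = 96 Hz.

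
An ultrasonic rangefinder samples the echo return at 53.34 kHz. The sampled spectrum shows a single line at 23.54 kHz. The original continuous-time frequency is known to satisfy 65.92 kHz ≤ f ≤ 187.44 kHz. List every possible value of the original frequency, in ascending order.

76.88 kHz, 83.14 kHz, 130.22 kHz, 136.48 kHz, 183.56 kHz

Frequencies that alias to 23.54 kHz are k·fs ± 23.54 kHz for integer k ≥ 0.
k=0: 23.54 kHz.
k=1: 29.8 kHz, 76.88 kHz.
k=2: 83.14 kHz, 130.22 kHz.
k=3: 136.48 kHz, 183.56 kHz.
k=4: 189.82 kHz, 236.9 kHz.
Within [65.92 kHz, 187.44 kHz]: 76.88 kHz, 83.14 kHz, 130.22 kHz, 136.48 kHz, 183.56 kHz.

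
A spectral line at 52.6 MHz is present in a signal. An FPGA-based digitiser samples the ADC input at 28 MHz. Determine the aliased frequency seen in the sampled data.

52.6 MHz mod fs = 24.6 MHz.
24.6 MHz > fs/2 = 14 MHz, folds to fs − 24.6 MHz = 3.4 MHz.

3.4 MHz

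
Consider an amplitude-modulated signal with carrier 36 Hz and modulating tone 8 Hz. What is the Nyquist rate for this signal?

88 Hz

AM sidebands sit at fc ± fm = 28 Hz and 44 Hz.
Highest-frequency component: 44 Hz.
Nyquist rate = 2 × 44 Hz = 88 Hz.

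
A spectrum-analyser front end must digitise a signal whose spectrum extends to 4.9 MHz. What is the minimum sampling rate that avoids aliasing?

Nyquist rate = 2 × 4.9 MHz = 9.8 MHz.

9.8 MHz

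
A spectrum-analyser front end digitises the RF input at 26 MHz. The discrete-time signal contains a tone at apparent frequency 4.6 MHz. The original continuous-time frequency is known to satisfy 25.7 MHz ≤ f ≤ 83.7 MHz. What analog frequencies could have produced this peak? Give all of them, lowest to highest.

30.6 MHz, 47.4 MHz, 56.6 MHz, 73.4 MHz, 82.6 MHz

Frequencies that alias to 4.6 MHz are k·fs ± 4.6 MHz for integer k ≥ 0.
k=0: 4.6 MHz.
k=1: 21.4 MHz, 30.6 MHz.
k=2: 47.4 MHz, 56.6 MHz.
k=3: 73.4 MHz, 82.6 MHz.
k=4: 99.4 MHz, 108.6 MHz.
Within [25.7 MHz, 83.7 MHz]: 30.6 MHz, 47.4 MHz, 56.6 MHz, 73.4 MHz, 82.6 MHz.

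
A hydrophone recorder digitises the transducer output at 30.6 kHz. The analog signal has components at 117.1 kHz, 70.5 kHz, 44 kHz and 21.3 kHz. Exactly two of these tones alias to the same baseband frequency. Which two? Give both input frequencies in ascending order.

fs/2 = 15.3 kHz.
117.1 kHz mod fs = 25.3 kHz.
25.3 kHz > fs/2 = 15.3 kHz, folds to fs − 25.3 kHz = 5.3 kHz.
70.5 kHz mod fs = 9.3 kHz.
9.3 kHz ≤ fs/2 = 15.3 kHz, appears at 9.3 kHz.
44 kHz mod fs = 13.4 kHz.
13.4 kHz ≤ fs/2 = 15.3 kHz, appears at 13.4 kHz.
21.3 kHz > fs/2 = 15.3 kHz, folds to fs − 21.3 kHz = 9.3 kHz.
21.3 kHz and 70.5 kHz both map to 9.3 kHz.

21.3 kHz, 70.5 kHz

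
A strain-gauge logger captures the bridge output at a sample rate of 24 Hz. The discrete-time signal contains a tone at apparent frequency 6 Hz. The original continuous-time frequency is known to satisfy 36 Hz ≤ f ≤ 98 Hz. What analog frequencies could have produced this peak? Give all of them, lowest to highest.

42 Hz, 54 Hz, 66 Hz, 78 Hz, 90 Hz

Frequencies that alias to 6 Hz are k·fs ± 6 Hz for integer k ≥ 0.
k=0: 6 Hz.
k=1: 18 Hz, 30 Hz.
k=2: 42 Hz, 54 Hz.
k=3: 66 Hz, 78 Hz.
k=4: 90 Hz, 102 Hz.
k=5: 114 Hz, 126 Hz.
Within [36 Hz, 98 Hz]: 42 Hz, 54 Hz, 66 Hz, 78 Hz, 90 Hz.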